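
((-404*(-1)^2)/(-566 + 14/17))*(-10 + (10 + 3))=5151/2402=2.14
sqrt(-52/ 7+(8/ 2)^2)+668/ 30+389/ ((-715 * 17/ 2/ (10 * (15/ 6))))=23.59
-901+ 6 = -895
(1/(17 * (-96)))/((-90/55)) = 11/29376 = 0.00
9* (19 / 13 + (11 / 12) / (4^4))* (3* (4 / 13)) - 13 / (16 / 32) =-598265 / 43264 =-13.83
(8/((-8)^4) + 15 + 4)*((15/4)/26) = 145935/53248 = 2.74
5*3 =15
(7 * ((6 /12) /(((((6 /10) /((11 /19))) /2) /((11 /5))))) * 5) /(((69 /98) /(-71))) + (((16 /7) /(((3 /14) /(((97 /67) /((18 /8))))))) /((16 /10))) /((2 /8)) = -5909328650 /790533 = -7475.12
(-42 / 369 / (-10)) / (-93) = -7 / 57195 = -0.00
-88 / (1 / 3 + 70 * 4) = -264 / 841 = -0.31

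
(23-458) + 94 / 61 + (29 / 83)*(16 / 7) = -15333917 / 35441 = -432.66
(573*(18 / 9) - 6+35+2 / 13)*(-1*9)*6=-824958 / 13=-63458.31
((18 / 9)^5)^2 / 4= 256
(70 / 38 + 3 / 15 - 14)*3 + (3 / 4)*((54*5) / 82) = -520437 / 15580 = -33.40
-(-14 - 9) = 23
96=96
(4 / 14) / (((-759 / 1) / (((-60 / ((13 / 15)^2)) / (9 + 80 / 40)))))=9000 / 3292289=0.00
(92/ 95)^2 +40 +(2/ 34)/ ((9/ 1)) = 56537017/ 1380825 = 40.94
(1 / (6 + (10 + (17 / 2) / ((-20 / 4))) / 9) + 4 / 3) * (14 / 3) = 5524 / 801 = 6.90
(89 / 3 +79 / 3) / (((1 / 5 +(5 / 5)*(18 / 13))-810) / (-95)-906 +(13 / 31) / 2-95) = -21439600 / 379894661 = -0.06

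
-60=-60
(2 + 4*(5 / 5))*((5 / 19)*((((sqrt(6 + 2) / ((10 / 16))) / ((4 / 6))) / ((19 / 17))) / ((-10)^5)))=-0.00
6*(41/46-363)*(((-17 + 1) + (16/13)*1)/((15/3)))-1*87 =6330.68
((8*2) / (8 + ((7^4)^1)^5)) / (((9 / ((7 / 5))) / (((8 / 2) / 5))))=448 / 17953259916962702025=0.00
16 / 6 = 8 / 3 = 2.67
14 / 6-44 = -41.67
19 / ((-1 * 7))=-19 / 7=-2.71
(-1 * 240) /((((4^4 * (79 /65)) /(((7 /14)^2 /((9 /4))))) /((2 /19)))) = -325 /36024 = -0.01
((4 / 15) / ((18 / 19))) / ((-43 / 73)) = -2774 / 5805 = -0.48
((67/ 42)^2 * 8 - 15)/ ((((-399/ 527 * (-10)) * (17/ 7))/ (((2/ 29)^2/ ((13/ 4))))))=586024/ 1374114105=0.00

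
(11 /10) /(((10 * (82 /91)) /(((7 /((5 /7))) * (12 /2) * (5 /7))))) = 21021 /4100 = 5.13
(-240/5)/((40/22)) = -132/5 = -26.40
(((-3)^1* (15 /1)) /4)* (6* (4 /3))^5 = -368640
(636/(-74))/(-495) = 106/6105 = 0.02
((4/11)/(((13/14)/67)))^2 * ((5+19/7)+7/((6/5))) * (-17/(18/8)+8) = 2288599936/552123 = 4145.09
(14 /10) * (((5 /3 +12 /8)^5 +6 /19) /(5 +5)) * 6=329647759 /1231200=267.75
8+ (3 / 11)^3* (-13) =10297 / 1331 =7.74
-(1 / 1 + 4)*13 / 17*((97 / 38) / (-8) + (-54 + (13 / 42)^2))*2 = 472510285 / 1139544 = 414.65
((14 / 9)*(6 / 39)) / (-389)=-28 / 45513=-0.00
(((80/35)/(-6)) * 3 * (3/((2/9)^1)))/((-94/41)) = 2214/329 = 6.73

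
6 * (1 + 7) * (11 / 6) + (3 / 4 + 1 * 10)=395 / 4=98.75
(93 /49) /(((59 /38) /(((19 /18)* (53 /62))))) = 19133 /17346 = 1.10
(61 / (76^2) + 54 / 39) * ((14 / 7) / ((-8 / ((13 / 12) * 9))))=-314283 / 92416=-3.40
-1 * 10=-10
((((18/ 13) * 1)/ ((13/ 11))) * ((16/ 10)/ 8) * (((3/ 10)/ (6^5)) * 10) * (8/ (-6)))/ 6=-11/ 547560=-0.00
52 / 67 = 0.78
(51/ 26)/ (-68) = -3/ 104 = -0.03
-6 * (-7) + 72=114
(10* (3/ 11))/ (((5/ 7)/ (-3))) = -126/ 11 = -11.45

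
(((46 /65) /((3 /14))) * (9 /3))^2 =414736 /4225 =98.16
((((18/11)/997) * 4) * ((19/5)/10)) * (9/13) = 0.00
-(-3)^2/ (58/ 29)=-9/ 2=-4.50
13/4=3.25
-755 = -755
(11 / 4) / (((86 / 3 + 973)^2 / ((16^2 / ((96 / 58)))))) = 3828 / 9030025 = 0.00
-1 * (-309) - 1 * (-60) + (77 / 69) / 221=5626958 / 15249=369.01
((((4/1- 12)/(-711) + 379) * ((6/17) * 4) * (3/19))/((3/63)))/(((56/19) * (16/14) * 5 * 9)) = 1886339/161160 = 11.70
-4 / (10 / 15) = -6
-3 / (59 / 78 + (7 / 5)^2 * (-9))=5850 / 32923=0.18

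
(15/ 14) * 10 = 75/ 7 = 10.71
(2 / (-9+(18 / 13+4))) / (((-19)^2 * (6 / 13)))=-169 / 50901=-0.00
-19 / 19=-1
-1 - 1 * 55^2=-3026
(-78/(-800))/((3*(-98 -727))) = -13/330000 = -0.00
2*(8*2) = 32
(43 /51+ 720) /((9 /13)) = 477919 /459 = 1041.22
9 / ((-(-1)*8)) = 9 / 8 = 1.12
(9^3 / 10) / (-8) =-729 / 80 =-9.11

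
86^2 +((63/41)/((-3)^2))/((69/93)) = 7396.23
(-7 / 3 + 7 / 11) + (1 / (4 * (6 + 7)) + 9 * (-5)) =-80099 / 1716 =-46.68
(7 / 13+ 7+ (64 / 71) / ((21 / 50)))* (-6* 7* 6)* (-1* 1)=2252616 / 923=2440.54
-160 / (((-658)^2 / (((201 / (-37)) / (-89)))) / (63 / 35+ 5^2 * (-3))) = 588528 / 356437613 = 0.00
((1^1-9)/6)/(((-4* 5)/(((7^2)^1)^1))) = 49/15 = 3.27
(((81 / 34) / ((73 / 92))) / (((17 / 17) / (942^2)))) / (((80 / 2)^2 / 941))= 388905685803 / 248200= 1566904.46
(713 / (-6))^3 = -362467097 / 216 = -1678088.41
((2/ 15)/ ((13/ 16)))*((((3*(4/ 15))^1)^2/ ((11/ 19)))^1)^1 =9728/ 53625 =0.18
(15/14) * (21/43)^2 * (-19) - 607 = -2262641/3698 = -611.86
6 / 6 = 1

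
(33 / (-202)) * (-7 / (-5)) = -231 / 1010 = -0.23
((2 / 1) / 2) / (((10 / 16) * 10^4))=0.00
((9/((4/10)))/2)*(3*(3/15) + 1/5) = 9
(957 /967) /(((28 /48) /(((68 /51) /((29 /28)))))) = 2112 /967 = 2.18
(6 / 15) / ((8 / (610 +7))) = 30.85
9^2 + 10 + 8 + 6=105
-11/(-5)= 11/5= 2.20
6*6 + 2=38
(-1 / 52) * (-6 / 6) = 0.02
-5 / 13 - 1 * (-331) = 4298 / 13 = 330.62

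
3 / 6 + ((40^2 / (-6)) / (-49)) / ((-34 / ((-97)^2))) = -7524701 / 4998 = -1505.54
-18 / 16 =-9 / 8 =-1.12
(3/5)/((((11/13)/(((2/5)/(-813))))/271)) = -26/275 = -0.09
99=99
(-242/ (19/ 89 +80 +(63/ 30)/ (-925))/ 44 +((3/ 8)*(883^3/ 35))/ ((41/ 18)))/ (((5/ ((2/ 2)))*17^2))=1227475092829975069/ 547704819178300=2241.13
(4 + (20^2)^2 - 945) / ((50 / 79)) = 12565661 / 50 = 251313.22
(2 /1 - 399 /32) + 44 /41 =-12327 /1312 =-9.40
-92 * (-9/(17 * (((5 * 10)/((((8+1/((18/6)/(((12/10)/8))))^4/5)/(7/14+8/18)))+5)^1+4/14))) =5006985691932/549153706043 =9.12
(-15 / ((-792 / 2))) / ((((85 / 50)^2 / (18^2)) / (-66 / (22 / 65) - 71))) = -3591000 / 3179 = -1129.60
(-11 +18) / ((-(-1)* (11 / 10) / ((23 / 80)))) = 161 / 88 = 1.83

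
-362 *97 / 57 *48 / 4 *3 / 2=-210684 / 19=-11088.63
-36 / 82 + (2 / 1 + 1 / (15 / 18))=566 / 205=2.76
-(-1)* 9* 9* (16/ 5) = 1296/ 5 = 259.20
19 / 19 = 1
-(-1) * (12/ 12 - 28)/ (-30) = 9/ 10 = 0.90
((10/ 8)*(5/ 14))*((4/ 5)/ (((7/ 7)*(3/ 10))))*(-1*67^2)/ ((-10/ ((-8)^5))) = -367738880/ 21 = -17511375.24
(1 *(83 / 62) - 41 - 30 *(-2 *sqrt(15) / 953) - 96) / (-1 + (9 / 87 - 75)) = 243919 / 136462 - 1740 *sqrt(15) / 2097553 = 1.78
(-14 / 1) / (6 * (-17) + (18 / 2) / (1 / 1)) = 14 / 93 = 0.15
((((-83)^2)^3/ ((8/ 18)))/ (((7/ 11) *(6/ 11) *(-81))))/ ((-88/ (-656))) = -147450108389419/ 756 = -195039825911.93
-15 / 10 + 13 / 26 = -1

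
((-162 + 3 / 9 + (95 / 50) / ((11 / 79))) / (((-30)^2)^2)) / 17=-48847 / 4544100000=-0.00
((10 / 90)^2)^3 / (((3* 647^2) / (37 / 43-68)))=-2887 / 28698112138401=-0.00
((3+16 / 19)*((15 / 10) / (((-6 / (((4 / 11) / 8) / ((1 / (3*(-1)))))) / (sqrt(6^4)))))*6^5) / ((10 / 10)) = 7663248 / 209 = 36666.26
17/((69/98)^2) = 163268/4761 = 34.29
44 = 44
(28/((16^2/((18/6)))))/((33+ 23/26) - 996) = -273/800480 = -0.00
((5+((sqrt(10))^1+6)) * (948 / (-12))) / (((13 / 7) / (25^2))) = -376525.94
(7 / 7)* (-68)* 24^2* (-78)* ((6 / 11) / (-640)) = -143208 / 55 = -2603.78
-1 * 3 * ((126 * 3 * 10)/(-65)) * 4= 9072/13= 697.85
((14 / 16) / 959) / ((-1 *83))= -1 / 90968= -0.00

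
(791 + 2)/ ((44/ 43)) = 34099/ 44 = 774.98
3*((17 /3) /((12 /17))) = 289 /12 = 24.08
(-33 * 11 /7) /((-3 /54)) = 6534 /7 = 933.43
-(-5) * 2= 10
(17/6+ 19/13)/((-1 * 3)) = -335/234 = -1.43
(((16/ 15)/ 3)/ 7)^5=1048576/ 3101364196875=0.00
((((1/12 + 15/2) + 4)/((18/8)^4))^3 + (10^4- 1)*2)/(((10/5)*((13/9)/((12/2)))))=152497402523677162/3671583974253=41534.50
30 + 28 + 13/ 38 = 2217/ 38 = 58.34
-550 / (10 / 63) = -3465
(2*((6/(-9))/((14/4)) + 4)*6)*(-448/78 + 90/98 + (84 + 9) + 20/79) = 4271960960/1056783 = 4042.42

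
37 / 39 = 0.95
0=0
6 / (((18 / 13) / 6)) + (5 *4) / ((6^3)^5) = 3056202399749 / 117546246144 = 26.00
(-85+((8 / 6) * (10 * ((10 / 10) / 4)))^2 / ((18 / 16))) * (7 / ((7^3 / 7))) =-6085 / 567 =-10.73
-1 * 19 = -19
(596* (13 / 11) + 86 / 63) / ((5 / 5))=489070 / 693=705.73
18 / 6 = 3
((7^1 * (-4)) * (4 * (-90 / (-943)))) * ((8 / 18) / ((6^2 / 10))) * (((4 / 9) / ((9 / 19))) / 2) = -425600 / 687447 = -0.62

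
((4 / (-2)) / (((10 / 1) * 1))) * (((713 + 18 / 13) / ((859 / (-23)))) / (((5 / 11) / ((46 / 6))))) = 54041053 / 837525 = 64.52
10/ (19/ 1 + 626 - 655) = -1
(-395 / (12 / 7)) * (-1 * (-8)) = -5530 / 3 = -1843.33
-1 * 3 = -3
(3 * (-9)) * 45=-1215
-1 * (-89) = 89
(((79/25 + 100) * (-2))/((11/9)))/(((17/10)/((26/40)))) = -301743/4675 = -64.54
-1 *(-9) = 9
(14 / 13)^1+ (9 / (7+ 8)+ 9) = 694 / 65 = 10.68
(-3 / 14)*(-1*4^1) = 0.86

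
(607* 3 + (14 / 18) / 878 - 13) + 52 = 14697727 / 7902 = 1860.00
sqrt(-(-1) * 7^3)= 7 * sqrt(7)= 18.52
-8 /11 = -0.73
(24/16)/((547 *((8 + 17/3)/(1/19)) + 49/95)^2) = 243675/3277403614995848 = 0.00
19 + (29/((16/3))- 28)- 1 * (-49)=727/16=45.44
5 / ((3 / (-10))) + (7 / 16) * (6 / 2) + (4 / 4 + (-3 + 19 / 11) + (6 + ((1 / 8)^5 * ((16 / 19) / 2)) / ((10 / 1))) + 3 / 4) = -227975647 / 25681920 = -8.88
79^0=1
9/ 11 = 0.82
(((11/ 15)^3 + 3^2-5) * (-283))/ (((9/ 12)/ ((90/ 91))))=-33577384/ 20475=-1639.92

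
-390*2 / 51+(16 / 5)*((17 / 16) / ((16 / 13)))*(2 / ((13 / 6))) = -4333 / 340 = -12.74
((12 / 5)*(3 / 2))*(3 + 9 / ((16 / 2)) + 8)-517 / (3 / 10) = -100781 / 60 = -1679.68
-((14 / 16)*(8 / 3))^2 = -49 / 9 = -5.44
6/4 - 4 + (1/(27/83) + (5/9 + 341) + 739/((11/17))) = 881627/594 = 1484.22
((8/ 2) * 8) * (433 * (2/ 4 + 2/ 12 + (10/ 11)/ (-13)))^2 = 393192931328/ 184041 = 2136442.05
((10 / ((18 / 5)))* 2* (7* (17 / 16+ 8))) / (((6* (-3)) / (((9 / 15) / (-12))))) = 5075 / 5184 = 0.98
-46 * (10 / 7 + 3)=-1426 / 7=-203.71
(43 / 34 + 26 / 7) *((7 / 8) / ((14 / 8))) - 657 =-311547 / 476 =-654.51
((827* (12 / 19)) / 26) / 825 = 1654 / 67925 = 0.02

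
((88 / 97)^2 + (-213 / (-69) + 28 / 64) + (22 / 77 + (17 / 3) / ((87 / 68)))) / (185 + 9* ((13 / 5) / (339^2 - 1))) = 316739374214575 / 6465979499266602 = 0.05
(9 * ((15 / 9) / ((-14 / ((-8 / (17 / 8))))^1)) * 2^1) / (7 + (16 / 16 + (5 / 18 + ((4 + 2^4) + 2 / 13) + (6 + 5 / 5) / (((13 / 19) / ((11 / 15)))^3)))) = 14236560000 / 65383893239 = 0.22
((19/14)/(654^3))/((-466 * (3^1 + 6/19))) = -361/114970851219168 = -0.00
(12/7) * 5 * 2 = 120/7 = 17.14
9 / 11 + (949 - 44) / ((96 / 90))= 149469 / 176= 849.26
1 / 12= 0.08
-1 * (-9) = 9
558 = 558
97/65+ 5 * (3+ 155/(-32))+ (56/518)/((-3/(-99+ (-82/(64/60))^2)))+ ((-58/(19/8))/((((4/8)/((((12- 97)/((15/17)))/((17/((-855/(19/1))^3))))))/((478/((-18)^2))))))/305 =-10900925781903/89196640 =-122212.29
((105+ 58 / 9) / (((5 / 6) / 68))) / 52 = 34102 / 195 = 174.88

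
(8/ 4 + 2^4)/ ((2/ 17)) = 153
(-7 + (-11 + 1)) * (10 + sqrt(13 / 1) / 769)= -170 - 17 * sqrt(13) / 769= -170.08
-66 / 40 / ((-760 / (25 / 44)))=3 / 2432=0.00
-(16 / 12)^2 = -16 / 9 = -1.78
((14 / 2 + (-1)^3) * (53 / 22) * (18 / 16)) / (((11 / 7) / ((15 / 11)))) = 150255 / 10648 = 14.11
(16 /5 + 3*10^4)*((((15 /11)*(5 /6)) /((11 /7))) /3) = 2625280 /363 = 7232.18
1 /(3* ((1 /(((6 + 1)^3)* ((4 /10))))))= 45.73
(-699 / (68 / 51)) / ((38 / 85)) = -178245 / 152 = -1172.66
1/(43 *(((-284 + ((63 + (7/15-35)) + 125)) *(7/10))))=-75/294679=-0.00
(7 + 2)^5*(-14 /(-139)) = 826686 /139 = 5947.38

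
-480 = -480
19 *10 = 190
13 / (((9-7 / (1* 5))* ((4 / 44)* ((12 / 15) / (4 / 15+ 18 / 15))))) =7865 / 228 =34.50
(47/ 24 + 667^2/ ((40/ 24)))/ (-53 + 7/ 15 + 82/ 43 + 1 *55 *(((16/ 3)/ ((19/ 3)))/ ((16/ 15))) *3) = 26170342531/ 7807592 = 3351.91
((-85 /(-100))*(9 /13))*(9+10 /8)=6273 /1040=6.03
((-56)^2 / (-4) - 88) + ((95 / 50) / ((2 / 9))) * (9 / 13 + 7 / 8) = -1785887 / 2080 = -858.60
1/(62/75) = 75/62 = 1.21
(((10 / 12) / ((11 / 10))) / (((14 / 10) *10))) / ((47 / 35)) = 125 / 3102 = 0.04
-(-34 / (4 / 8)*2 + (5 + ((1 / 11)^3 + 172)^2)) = -52178243998 / 1771561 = -29453.26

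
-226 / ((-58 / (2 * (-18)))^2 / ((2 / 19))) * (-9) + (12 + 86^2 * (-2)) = -234851588 / 15979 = -14697.51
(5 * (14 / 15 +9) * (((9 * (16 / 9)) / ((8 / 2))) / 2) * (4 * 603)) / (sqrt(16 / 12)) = 119796 * sqrt(3) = 207492.76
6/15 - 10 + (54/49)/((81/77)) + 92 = 8762/105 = 83.45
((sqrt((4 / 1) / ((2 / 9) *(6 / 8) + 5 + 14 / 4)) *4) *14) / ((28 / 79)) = 107.34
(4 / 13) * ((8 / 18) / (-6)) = -0.02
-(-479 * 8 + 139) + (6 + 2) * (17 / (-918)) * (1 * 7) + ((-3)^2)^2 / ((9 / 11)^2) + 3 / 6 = 3813.46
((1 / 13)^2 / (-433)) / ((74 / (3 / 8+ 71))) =-571 / 43320784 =-0.00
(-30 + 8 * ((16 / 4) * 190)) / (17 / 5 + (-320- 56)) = -30250 / 1863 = -16.24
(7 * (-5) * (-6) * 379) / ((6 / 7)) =92855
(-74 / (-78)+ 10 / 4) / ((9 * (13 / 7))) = 1883 / 9126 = 0.21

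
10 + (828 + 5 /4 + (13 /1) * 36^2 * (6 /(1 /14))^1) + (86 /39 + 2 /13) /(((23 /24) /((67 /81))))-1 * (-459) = 1416532.29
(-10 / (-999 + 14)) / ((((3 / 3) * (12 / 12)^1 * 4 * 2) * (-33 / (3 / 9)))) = -1 / 78012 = -0.00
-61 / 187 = -0.33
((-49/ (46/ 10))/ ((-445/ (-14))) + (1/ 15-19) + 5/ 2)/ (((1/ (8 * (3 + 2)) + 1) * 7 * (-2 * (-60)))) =-1029751/ 52874010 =-0.02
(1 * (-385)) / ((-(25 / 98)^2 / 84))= 62118672 / 125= 496949.38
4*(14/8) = 7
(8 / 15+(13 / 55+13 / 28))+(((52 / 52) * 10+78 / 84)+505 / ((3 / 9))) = 7055491 / 4620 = 1527.16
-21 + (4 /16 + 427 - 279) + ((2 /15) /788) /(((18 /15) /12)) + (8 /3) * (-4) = 91869 /788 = 116.59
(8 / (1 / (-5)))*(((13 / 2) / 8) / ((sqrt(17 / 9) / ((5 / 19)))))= -975*sqrt(17) / 646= -6.22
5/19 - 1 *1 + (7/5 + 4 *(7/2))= 1393/95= 14.66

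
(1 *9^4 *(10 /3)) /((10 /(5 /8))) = 10935 /8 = 1366.88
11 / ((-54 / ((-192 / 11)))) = 32 / 9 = 3.56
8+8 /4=10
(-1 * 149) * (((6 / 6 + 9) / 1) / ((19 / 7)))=-10430 / 19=-548.95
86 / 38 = 43 / 19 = 2.26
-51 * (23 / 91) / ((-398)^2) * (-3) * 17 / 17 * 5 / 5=0.00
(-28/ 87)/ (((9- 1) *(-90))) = 7/ 15660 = 0.00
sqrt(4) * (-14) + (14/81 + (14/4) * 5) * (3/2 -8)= -46291/324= -142.87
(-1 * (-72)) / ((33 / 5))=120 / 11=10.91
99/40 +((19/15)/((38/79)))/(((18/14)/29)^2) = 13046101/9720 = 1342.19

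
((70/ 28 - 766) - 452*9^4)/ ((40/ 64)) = -4746136.80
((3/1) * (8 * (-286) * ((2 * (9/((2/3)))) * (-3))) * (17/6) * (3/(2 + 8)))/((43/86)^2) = 9451728/5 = 1890345.60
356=356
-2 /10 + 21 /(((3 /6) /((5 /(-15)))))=-71 /5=-14.20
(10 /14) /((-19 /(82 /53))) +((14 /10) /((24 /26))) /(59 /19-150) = -80846321 /1180425540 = -0.07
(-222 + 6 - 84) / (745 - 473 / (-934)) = -93400 / 232101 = -0.40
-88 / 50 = -44 / 25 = -1.76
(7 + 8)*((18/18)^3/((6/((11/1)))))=27.50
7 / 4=1.75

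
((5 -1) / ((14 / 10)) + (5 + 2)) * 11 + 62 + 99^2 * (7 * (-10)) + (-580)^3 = -1370585297 / 7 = -195797899.57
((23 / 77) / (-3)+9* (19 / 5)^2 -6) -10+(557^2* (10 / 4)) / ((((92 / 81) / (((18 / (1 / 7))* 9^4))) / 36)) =2699420233275922637 / 132825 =20323133696788.43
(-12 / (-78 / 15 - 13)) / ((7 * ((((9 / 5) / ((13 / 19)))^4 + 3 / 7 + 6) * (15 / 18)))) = 2746250 / 1319992079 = 0.00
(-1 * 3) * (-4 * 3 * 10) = 360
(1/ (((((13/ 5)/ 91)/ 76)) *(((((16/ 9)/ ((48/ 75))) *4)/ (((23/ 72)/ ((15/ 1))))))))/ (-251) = -3059/ 150600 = -0.02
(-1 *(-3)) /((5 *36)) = 1 /60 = 0.02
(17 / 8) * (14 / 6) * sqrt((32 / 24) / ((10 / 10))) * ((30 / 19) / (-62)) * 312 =-15470 * sqrt(3) / 589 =-45.49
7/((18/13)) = 91/18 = 5.06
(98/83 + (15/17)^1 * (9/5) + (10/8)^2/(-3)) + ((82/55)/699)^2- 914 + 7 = -30189520597717601/33367734932400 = -904.75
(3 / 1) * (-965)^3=-2695896375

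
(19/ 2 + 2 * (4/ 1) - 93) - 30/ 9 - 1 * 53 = -131.83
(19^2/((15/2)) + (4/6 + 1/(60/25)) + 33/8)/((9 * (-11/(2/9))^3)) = -6401/130990365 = -0.00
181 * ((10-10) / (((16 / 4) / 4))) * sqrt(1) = 0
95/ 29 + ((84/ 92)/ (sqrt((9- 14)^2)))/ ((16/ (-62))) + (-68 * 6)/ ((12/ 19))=-17166759/ 26680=-643.43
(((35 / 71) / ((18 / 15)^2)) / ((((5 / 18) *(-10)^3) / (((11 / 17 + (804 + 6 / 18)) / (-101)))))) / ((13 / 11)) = 121583 / 14628840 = 0.01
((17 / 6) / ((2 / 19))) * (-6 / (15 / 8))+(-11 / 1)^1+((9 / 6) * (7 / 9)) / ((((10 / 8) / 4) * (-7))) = -293 / 3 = -97.67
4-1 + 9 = 12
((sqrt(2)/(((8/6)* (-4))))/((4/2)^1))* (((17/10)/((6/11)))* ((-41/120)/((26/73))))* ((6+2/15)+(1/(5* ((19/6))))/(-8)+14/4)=6141489343* sqrt(2)/2276352000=3.82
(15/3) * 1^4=5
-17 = -17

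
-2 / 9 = -0.22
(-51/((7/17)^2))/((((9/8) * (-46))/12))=78608/1127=69.75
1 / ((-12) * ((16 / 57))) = -19 / 64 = -0.30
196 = 196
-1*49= -49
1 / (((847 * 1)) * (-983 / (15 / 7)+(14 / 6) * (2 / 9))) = -135 / 52394573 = -0.00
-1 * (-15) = 15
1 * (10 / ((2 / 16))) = 80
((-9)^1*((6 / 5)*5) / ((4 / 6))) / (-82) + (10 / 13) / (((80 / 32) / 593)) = 195557 / 1066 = 183.45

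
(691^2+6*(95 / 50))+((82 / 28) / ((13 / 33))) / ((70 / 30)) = 3041646883 / 6370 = 477495.59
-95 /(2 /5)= -475 /2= -237.50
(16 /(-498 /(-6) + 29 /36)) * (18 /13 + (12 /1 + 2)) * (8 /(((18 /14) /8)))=819200 /5603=146.21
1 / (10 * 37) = 1 / 370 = 0.00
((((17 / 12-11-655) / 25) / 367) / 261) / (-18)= 11 / 713448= 0.00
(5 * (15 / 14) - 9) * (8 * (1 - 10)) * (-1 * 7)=-1836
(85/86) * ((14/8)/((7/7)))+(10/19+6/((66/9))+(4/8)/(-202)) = 22304945/7261496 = 3.07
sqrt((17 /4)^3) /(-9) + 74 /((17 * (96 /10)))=185 /408 - 17 * sqrt(17) /72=-0.52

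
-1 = -1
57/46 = 1.24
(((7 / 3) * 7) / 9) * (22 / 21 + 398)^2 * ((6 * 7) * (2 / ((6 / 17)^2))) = 142063961200 / 729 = 194875118.24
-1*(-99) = 99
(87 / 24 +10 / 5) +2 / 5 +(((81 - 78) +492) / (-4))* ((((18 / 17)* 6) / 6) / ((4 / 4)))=-85003 / 680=-125.00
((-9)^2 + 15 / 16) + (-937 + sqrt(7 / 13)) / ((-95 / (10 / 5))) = 154529 / 1520 - 2*sqrt(91) / 1235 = 101.65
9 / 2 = 4.50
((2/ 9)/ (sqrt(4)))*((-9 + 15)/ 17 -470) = -7984/ 153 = -52.18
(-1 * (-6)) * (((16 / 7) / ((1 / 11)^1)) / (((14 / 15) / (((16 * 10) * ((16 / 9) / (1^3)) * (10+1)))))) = 24780800 / 49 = 505730.61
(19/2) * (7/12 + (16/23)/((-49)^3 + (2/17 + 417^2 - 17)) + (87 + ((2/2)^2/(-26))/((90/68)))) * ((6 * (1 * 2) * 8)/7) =342293412674308/30007121235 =11407.07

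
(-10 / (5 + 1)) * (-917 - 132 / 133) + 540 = 825925 / 399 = 2069.99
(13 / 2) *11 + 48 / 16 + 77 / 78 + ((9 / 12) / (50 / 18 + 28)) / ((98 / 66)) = 159870397 / 2117388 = 75.50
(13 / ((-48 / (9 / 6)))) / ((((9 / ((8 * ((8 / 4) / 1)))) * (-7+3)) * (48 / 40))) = 65 / 432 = 0.15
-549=-549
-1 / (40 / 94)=-47 / 20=-2.35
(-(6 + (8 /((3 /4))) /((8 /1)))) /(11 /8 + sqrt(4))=-176 /81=-2.17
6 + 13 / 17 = 115 / 17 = 6.76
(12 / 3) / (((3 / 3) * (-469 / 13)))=-52 / 469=-0.11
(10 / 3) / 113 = 10 / 339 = 0.03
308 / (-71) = -308 / 71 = -4.34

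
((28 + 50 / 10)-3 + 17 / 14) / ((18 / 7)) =437 / 36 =12.14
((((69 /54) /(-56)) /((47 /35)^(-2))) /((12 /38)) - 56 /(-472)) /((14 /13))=-66209611 /6119668800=-0.01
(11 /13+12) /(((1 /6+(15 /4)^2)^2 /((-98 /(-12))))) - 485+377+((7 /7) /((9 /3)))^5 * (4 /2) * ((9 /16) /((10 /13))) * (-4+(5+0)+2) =-469223127839 /4366337040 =-107.46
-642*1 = -642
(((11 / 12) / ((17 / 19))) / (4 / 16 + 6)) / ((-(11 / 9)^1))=-57 / 425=-0.13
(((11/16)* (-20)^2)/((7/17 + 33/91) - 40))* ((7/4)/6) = -2977975/1456368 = -2.04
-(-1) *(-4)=-4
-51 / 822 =-17 / 274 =-0.06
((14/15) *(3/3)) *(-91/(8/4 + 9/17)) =-21658/645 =-33.58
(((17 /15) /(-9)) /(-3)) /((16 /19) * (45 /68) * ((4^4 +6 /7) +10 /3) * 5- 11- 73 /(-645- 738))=17719457 /301425578100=0.00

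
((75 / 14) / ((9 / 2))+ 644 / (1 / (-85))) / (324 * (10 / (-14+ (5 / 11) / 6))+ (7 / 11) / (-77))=127824918485 / 543386739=235.24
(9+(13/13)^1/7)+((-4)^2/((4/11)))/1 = 372/7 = 53.14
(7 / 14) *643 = 643 / 2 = 321.50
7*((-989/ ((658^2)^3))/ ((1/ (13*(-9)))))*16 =115713/ 724665088138012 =0.00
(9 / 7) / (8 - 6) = 9 / 14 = 0.64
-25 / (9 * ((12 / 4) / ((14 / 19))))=-0.68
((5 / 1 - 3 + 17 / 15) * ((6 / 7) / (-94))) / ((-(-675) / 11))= -11 / 23625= -0.00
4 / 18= 2 / 9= 0.22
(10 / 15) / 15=2 / 45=0.04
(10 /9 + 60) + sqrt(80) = 4 * sqrt(5) + 550 /9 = 70.06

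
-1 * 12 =-12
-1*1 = -1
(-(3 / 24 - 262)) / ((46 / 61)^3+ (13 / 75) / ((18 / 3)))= 106993168875 / 187007812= 572.13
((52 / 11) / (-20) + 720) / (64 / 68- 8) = -672979 / 6600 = -101.97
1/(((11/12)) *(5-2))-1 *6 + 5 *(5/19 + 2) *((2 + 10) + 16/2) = 46122/209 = 220.68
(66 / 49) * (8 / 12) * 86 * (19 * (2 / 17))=143792 / 833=172.62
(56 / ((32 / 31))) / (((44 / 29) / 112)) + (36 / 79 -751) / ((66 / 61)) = 1569391 / 474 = 3310.95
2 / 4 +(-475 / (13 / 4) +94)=-1343 / 26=-51.65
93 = 93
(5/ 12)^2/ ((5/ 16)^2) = 16/ 9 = 1.78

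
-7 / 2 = -3.50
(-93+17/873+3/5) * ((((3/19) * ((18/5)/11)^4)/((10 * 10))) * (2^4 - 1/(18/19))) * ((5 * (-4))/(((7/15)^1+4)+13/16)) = 10121723307648/106837252878125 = 0.09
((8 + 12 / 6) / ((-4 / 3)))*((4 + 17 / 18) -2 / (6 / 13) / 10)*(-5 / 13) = 1015 / 78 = 13.01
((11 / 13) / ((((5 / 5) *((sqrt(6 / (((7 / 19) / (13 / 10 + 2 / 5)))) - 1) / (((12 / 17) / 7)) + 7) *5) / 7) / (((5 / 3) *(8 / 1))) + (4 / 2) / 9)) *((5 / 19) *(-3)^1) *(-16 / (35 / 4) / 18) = -84480 / 147359459 + 2585088 *sqrt(33915) / 19598808047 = 0.02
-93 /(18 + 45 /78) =-806 /161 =-5.01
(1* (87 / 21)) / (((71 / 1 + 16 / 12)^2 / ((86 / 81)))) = 2494 / 2966607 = 0.00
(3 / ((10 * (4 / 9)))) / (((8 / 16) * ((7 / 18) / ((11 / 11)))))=243 / 70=3.47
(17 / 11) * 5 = 85 / 11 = 7.73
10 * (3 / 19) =30 / 19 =1.58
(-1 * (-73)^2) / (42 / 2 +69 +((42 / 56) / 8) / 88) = -15006464 / 253443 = -59.21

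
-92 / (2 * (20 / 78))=-897 / 5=-179.40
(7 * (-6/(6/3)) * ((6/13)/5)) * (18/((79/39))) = -6804/395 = -17.23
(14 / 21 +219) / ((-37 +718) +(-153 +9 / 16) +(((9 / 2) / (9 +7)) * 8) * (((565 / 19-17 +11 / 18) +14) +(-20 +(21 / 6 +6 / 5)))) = 1001680 / 2533857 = 0.40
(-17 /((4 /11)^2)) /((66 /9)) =-561 /32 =-17.53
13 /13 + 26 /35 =61 /35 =1.74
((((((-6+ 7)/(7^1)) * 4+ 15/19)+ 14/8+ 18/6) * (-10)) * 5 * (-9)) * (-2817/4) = -2060565075/1064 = -1936621.31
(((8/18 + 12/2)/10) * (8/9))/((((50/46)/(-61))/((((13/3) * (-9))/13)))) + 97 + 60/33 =7249081/37125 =195.26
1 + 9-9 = 1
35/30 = 7/6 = 1.17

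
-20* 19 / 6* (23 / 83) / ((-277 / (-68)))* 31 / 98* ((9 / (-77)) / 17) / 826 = 406410 / 35825702759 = 0.00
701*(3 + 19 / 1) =15422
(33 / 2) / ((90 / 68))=187 / 15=12.47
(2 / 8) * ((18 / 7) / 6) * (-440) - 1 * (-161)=113.86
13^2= 169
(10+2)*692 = 8304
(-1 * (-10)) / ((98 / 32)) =160 / 49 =3.27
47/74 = 0.64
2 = 2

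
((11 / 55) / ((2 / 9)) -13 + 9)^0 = 1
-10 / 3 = -3.33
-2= -2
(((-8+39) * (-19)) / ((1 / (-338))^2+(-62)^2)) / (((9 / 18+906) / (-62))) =8343924784 / 796186087781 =0.01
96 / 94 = 48 / 47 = 1.02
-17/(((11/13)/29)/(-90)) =576810/11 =52437.27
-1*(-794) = 794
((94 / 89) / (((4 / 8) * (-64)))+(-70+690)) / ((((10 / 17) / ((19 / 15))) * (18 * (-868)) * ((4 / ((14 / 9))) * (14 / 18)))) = -40736437 / 953510400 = -0.04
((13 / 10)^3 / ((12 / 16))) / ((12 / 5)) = 2197 / 1800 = 1.22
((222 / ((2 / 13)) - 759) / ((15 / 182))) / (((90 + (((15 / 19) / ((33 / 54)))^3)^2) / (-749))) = -4744310742196478684 / 72238450623825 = -65675.70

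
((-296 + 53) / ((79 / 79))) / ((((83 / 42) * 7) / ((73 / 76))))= -53217 / 3154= -16.87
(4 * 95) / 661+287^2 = 54446289 / 661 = 82369.57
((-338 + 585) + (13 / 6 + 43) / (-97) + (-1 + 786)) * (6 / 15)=600353 / 1455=412.61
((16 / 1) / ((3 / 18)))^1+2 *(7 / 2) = 103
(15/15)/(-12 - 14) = -1/26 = -0.04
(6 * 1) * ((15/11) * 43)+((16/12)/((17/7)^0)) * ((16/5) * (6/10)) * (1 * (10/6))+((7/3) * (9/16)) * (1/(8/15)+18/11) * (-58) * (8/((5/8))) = -3065.39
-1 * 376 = -376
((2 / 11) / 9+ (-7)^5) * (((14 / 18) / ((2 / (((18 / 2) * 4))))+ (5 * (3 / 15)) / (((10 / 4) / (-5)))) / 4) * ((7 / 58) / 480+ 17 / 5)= -157508913733 / 918720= -171443.87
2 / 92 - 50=-2299 / 46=-49.98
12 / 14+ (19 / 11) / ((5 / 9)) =1527 / 385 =3.97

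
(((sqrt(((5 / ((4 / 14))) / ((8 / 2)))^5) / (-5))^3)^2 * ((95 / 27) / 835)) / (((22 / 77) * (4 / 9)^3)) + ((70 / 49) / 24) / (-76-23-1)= 3496273009891252844398573 / 78970619465941647360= 44273.09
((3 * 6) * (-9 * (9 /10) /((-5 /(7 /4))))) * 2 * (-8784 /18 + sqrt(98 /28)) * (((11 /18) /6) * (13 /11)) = -149877 /25 + 2457 * sqrt(14) /400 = -5972.10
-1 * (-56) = 56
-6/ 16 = -0.38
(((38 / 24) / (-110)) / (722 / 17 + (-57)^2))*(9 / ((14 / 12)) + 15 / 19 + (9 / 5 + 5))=-173009 / 2585121000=-0.00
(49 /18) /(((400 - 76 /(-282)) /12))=2303 /28219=0.08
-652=-652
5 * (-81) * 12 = -4860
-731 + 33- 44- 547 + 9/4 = -5147/4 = -1286.75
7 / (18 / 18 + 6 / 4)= 14 / 5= 2.80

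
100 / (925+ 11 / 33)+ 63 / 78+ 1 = 8642 / 4511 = 1.92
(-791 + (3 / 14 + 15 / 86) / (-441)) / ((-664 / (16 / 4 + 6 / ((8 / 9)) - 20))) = -53957433 / 4896668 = -11.02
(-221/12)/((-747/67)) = 14807/8964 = 1.65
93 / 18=31 / 6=5.17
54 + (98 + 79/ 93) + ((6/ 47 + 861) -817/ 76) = 17540423/ 17484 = 1003.23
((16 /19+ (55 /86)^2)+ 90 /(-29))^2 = 56981980946881 /16607222438416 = 3.43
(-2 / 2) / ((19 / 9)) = -9 / 19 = -0.47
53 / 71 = 0.75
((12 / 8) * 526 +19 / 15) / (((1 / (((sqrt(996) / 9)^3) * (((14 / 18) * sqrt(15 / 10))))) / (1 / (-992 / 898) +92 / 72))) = 5726685181 * sqrt(166) / 6101730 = 12092.17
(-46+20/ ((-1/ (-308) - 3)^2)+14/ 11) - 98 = -1316658450/ 9371219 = -140.50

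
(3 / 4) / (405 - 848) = -0.00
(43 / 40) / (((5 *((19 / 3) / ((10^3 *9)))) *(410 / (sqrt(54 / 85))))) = 3483 *sqrt(510) / 132430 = 0.59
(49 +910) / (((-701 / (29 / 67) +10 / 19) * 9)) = -528409 / 8028747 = -0.07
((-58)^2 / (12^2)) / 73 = 0.32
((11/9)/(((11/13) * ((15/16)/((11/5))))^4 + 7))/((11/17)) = 31820152832/118206508473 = 0.27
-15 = -15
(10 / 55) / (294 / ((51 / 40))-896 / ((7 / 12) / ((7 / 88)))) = 17 / 10136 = 0.00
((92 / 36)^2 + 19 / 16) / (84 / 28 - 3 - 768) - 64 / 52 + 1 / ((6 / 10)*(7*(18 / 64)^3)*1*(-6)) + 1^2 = -4951004507 / 2445520896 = -2.02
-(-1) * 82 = 82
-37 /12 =-3.08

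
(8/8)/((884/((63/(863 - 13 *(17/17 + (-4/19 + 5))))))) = 133/1470092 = 0.00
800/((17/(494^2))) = 195228800/17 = 11484047.06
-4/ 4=-1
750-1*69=681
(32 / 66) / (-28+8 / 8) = -16 / 891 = -0.02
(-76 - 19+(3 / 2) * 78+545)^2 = 321489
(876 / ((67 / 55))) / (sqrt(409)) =48180*sqrt(409) / 27403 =35.56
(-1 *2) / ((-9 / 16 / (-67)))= -238.22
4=4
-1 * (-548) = 548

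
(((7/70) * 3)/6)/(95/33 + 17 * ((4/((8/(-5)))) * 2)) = -33/54200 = -0.00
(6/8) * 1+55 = 223/4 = 55.75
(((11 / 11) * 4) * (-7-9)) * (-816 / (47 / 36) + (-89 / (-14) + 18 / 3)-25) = 13426656 / 329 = 40810.50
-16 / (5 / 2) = -32 / 5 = -6.40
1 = 1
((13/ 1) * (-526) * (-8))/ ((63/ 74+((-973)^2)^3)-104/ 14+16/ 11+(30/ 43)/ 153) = 683565538656/ 10603228441879985166741649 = 0.00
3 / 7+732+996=12099 / 7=1728.43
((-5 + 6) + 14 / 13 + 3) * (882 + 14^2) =71148 / 13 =5472.92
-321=-321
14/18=7/9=0.78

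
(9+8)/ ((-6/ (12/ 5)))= -34/ 5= -6.80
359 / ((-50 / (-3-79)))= 588.76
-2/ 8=-1/ 4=-0.25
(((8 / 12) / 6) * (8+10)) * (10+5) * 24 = 720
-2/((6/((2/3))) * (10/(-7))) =7/45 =0.16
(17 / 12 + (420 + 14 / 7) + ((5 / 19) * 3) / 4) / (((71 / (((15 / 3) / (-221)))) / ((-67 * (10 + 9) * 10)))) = 80889100 / 47073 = 1718.38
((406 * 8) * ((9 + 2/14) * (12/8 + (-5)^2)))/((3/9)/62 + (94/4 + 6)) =9148224/343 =26671.21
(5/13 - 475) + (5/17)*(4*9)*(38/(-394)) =-20707790/43537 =-475.64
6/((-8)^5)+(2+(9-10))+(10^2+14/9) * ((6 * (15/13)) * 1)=149962713/212992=704.08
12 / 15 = 4 / 5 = 0.80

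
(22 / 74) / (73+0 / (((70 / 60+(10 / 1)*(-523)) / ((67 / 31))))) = 11 / 2701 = 0.00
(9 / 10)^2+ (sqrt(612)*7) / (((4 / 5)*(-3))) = 81 / 100 - 35*sqrt(17) / 2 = -71.34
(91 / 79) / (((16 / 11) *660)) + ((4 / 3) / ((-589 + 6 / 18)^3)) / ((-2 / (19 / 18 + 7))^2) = 187934440901 / 156639644850240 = 0.00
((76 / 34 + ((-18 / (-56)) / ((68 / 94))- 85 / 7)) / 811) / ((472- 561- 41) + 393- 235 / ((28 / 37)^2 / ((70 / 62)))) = 0.00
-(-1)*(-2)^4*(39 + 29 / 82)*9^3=18819864 / 41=459021.07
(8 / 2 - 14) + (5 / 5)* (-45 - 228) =-283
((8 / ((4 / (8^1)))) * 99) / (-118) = -792 / 59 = -13.42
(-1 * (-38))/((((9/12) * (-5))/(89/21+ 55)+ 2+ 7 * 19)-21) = 189088/566949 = 0.33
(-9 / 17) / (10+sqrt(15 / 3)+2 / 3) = -864 / 16643+81*sqrt(5) / 16643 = -0.04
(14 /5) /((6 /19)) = 133 /15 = 8.87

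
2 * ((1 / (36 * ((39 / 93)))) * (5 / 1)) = 155 / 234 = 0.66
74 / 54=37 / 27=1.37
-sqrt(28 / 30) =-sqrt(210) / 15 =-0.97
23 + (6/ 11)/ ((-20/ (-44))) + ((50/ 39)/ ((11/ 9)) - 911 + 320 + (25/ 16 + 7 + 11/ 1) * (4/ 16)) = -25664973/ 45760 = -560.86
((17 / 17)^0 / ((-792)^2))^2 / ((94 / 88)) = 1 / 420286952448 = 0.00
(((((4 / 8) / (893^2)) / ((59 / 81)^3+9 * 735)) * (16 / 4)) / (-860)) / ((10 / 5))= -531441 / 2411080138287027160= -0.00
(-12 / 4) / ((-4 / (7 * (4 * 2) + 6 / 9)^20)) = 101605785166189313060040025000000000000000000 / 1162261467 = 87420763787731520019531050000000000.00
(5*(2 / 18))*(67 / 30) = 1.24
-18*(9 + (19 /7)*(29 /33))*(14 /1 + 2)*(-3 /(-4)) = -189360 /77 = -2459.22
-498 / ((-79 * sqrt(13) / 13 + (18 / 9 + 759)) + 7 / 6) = -177633612 / 271635601- 1416312 * sqrt(13) / 271635601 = -0.67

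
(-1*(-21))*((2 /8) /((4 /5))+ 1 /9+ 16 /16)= 1435 /48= 29.90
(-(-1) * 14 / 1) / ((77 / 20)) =40 / 11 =3.64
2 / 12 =1 / 6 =0.17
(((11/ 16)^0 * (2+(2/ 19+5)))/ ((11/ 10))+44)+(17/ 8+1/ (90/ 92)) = 4033357/ 75240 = 53.61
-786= -786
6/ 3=2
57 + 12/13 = 753/13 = 57.92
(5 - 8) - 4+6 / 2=-4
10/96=5/48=0.10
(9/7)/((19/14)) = 18/19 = 0.95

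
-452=-452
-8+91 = 83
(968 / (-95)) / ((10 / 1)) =-484 / 475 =-1.02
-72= -72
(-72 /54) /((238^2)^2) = -1 /2406407052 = -0.00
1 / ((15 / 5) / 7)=7 / 3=2.33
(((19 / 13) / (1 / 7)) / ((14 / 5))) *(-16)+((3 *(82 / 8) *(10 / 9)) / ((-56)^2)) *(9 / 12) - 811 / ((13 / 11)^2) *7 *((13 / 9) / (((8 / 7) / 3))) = -15136394629 / 978432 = -15470.05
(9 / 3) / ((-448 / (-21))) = 9 / 64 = 0.14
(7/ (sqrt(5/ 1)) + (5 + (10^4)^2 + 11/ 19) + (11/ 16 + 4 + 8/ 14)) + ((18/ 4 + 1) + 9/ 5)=7*sqrt(5)/ 5 + 1064000192987/ 10640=100000021.27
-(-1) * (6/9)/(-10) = -1/15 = -0.07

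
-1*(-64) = 64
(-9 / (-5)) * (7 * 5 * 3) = 189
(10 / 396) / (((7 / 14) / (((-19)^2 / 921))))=1805 / 91179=0.02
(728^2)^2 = 280883040256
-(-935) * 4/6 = 1870/3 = 623.33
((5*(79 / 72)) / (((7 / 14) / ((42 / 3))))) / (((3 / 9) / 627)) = 577885 / 2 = 288942.50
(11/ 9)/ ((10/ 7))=77/ 90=0.86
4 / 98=2 / 49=0.04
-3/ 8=-0.38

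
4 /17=0.24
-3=-3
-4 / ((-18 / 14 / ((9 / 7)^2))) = 36 / 7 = 5.14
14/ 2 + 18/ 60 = 73/ 10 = 7.30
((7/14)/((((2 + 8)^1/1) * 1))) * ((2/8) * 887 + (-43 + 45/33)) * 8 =72.05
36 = 36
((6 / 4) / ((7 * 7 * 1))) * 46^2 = 3174 / 49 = 64.78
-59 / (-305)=59 / 305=0.19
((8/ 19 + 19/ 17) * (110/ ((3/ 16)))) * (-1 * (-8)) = 6997760/ 969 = 7221.63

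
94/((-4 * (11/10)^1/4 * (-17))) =940/187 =5.03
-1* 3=-3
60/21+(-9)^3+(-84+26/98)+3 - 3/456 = -6009673/7448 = -806.88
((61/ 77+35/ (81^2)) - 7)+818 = 410117683/ 505197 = 811.80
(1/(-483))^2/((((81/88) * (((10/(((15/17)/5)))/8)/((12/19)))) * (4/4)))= 1408/3390855615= 0.00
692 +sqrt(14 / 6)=sqrt(21) / 3 +692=693.53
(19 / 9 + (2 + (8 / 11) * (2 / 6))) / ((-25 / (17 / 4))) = -7327 / 9900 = -0.74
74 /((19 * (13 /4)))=296 /247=1.20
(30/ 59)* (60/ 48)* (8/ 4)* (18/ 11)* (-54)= -72900/ 649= -112.33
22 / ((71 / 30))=660 / 71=9.30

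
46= 46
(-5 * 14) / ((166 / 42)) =-1470 / 83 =-17.71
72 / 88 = 9 / 11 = 0.82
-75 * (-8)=600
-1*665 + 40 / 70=-4651 / 7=-664.43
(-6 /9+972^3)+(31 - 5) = 2754990220 /3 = 918330073.33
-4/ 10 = -2/ 5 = -0.40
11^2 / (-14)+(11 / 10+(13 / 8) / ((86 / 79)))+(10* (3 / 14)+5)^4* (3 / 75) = 810029359 / 8259440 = 98.07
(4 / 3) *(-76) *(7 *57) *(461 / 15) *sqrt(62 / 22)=-18639152 *sqrt(341) / 165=-2086024.45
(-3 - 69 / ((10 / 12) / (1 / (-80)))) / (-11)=393 / 2200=0.18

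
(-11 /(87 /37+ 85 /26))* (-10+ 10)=0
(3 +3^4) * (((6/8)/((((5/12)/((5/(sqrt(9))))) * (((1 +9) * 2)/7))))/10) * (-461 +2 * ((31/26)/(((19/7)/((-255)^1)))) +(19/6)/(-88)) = -13133472303/2173600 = -6042.27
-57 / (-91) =57 / 91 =0.63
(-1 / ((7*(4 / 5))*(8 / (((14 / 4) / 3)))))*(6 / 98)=-5 / 3136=-0.00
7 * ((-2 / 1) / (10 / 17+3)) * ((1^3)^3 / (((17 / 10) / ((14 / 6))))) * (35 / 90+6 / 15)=-4.22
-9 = -9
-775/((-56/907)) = 702925/56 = 12552.23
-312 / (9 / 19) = -1976 / 3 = -658.67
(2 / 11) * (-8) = -16 / 11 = -1.45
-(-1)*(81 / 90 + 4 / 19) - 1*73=-13659 / 190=-71.89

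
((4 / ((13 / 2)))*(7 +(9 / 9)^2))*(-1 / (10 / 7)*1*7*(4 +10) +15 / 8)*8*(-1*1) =170816 / 65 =2627.94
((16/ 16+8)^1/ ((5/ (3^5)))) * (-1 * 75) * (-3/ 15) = 6561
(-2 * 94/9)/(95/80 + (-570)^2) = -3008/46785771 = -0.00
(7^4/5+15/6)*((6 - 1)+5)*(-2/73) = -9654/73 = -132.25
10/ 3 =3.33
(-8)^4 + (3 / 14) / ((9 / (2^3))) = 86020 / 21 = 4096.19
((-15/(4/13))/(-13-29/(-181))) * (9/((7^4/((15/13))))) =366525/22319696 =0.02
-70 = -70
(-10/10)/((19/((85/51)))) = -5/57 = -0.09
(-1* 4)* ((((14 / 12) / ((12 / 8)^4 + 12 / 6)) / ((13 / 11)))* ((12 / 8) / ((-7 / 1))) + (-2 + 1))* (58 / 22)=175508 / 16159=10.86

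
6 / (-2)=-3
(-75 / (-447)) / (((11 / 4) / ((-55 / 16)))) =-125 / 596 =-0.21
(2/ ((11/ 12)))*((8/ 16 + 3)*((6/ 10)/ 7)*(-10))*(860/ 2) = -30960/ 11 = -2814.55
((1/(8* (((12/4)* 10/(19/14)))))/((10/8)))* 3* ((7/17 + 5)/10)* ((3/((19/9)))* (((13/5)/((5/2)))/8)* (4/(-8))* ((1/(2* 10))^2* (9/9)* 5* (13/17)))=-0.00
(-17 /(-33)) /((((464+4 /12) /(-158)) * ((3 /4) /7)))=-10744 /6567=-1.64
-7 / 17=-0.41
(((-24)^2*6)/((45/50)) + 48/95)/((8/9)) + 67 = 416819/95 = 4387.57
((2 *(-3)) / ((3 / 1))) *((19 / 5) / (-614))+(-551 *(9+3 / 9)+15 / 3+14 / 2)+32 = -23479303 / 4605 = -5098.65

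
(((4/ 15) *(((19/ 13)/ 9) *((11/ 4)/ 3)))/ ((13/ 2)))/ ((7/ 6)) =836/ 159705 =0.01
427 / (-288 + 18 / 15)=-2135 / 1434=-1.49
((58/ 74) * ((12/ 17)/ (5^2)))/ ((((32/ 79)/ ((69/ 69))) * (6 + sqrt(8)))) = 20619/ 1761200- 6873 * sqrt(2)/ 1761200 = 0.01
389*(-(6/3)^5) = -12448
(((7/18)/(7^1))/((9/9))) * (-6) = -1/3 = -0.33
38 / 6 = 19 / 3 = 6.33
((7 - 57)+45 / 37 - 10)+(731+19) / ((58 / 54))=686175 / 1073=639.49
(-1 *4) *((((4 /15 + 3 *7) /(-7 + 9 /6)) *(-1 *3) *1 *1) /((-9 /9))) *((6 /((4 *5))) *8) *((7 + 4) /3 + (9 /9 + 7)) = 6496 /5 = 1299.20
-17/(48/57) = -323/16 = -20.19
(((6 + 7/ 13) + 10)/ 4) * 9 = 1935/ 52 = 37.21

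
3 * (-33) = -99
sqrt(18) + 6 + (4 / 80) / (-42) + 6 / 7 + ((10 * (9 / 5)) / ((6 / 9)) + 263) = 3 * sqrt(2) + 249359 / 840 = 301.10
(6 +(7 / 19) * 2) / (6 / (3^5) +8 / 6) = 5184 / 1045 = 4.96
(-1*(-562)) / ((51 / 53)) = 29786 / 51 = 584.04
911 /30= 30.37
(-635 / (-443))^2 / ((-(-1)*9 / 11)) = 4435475 / 1766241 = 2.51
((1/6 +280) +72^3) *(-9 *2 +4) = -15688183/3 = -5229394.33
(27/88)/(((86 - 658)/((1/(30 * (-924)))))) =3/155034880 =0.00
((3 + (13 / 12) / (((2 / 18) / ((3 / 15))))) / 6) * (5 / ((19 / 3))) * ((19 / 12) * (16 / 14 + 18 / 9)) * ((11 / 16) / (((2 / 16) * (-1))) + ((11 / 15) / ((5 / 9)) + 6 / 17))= -1180839 / 95200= -12.40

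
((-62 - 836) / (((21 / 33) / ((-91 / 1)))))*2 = 256828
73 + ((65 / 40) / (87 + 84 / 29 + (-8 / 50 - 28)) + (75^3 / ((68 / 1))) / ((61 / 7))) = 22421078919 / 28563128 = 784.97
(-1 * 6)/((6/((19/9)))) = -19/9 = -2.11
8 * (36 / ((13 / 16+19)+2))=13.20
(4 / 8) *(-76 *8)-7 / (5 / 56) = -1912 / 5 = -382.40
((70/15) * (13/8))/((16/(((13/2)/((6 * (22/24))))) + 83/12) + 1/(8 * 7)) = 16562/44713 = 0.37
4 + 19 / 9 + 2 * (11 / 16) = 7.49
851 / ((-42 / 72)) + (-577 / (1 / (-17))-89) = 57828 / 7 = 8261.14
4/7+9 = 67/7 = 9.57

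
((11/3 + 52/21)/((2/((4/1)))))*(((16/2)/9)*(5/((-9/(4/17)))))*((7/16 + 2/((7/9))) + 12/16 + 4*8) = -382700/7497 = -51.05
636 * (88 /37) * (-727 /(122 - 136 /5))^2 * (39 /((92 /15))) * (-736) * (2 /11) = -17479511088000 /230917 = -75696077.33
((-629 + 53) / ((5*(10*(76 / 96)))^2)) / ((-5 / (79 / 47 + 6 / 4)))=12400128 / 53021875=0.23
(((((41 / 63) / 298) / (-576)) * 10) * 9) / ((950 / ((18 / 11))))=-0.00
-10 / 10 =-1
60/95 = 12/19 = 0.63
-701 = -701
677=677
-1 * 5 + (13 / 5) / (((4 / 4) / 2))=1 / 5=0.20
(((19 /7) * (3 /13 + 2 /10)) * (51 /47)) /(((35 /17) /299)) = 1515516 /8225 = 184.26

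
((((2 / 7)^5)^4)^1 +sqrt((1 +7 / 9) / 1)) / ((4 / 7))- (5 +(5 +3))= -364764645931154144 / 34196685556119429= -10.67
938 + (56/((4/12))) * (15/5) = 1442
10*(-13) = -130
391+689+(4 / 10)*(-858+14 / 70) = 18422 / 25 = 736.88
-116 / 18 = -58 / 9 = -6.44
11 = 11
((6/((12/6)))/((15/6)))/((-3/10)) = -4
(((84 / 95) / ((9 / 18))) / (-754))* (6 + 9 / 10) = -2898 / 179075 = -0.02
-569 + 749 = 180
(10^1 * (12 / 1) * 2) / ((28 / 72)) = 4320 / 7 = 617.14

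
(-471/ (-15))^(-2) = 25/ 24649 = 0.00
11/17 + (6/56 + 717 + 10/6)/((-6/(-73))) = 74933401/8568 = 8745.73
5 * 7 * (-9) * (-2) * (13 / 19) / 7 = 1170 / 19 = 61.58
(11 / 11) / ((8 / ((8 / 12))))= 1 / 12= 0.08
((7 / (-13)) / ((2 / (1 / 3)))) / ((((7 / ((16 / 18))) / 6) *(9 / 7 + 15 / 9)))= -28 / 1209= -0.02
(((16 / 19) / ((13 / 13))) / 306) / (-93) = -8 / 270351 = -0.00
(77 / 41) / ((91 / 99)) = 1089 / 533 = 2.04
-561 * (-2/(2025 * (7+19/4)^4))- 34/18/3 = -691256227/1097928225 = -0.63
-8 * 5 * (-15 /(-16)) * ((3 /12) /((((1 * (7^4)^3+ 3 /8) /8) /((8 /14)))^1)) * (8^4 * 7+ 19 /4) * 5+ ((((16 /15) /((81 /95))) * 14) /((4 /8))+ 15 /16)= 108388010446757849 /3013635779780976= 35.97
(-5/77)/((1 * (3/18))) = -30/77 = -0.39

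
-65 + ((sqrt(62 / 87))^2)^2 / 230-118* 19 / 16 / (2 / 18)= -9234429539 / 6963480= -1326.12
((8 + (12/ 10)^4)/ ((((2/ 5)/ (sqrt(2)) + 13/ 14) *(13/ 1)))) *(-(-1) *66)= 5817504/ 95825 - 81445056 *sqrt(2)/ 6228625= 42.22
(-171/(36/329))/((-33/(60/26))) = 31255/286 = 109.28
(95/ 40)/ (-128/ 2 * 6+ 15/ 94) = -0.01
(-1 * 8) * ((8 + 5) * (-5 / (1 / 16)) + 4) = 8288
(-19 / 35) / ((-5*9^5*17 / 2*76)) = 1 / 351341550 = 0.00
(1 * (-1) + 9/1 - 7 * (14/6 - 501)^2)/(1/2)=-31332080/9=-3481342.22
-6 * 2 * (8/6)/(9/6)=-32/3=-10.67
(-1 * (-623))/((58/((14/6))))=4361/174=25.06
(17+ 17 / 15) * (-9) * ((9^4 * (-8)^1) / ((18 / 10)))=4758912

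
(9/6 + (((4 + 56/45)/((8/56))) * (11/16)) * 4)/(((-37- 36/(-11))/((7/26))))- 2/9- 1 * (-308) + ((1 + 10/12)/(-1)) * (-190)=9029941/13780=655.29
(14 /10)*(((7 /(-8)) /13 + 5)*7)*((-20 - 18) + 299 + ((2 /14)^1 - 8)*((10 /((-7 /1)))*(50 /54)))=6822007 /520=13119.24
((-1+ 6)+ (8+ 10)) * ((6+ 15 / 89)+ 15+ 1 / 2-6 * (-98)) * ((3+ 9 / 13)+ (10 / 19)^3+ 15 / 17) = 17859879061367 / 269819342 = 66191.99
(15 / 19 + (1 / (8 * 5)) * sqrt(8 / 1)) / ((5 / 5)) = sqrt(2) / 20 + 15 / 19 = 0.86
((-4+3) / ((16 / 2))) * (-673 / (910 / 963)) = 648099 / 7280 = 89.02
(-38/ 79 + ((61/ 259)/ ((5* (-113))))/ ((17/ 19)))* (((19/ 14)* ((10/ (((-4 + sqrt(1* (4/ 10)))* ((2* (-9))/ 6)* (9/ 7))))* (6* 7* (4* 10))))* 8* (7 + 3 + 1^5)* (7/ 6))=-34076275587200/ 454821723- 1703813779360* sqrt(10)/ 454821723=-86768.52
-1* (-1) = 1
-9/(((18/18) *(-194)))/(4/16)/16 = 9/776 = 0.01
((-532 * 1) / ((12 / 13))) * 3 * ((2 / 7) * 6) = -2964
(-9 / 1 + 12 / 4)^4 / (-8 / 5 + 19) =2160 / 29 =74.48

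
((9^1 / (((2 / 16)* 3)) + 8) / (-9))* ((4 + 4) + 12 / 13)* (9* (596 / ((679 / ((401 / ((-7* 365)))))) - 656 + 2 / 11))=46466076517632 / 248082835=187300.65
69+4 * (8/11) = 791/11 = 71.91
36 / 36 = 1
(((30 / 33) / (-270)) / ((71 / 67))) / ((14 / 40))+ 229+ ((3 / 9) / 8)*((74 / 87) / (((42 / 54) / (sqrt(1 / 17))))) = 37*sqrt(17) / 13804+ 33801121 / 147609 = 229.00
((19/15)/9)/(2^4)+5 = 10819/2160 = 5.01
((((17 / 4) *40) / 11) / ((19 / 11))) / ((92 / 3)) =255 / 874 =0.29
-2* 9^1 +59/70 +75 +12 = 69.84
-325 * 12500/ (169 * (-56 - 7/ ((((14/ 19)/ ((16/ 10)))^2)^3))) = 20516357421875/ 674069674122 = 30.44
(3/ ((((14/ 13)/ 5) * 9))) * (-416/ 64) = -10.06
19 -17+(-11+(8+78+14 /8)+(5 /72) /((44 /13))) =249545 /3168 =78.77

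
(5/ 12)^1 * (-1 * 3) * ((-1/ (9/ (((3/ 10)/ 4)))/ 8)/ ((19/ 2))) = 0.00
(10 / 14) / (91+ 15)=5 / 742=0.01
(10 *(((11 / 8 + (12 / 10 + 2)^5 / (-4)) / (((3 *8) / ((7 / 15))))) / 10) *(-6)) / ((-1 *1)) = -14439439 / 1500000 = -9.63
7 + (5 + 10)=22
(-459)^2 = 210681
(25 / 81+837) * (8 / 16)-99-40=22652 / 81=279.65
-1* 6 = -6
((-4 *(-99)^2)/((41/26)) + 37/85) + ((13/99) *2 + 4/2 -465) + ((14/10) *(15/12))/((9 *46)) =-1607597485063/63482760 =-25323.37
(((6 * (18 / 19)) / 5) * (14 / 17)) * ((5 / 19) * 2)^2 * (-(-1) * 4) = 120960 / 116603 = 1.04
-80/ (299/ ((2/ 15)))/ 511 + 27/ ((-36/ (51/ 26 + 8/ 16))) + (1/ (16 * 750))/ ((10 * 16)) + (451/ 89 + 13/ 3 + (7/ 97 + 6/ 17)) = 26426733990482033/ 3311773503360000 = 7.98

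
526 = 526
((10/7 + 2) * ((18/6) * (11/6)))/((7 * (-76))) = -33/931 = -0.04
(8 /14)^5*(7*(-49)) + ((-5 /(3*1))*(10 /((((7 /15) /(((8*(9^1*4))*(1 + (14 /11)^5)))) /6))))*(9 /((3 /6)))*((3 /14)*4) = -32606876916224 /7891499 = -4131899.01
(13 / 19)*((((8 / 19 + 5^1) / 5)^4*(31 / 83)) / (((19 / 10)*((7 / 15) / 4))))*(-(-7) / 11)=1088592121032 / 1073822233825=1.01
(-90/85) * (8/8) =-18/17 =-1.06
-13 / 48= -0.27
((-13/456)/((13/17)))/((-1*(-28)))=-17/12768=-0.00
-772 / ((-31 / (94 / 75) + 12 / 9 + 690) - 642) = -217704 / 6937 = -31.38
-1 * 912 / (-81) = 304 / 27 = 11.26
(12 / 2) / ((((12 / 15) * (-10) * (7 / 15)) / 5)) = -225 / 28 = -8.04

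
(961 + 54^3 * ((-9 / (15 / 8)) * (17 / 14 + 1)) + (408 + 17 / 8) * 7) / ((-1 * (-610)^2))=4.49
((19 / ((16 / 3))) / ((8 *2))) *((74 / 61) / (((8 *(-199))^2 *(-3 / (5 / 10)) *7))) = -703 / 277047328768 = -0.00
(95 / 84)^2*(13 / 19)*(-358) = -1105325 / 3528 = -313.30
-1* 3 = -3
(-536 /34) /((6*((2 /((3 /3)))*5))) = -67 /255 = -0.26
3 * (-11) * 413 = -13629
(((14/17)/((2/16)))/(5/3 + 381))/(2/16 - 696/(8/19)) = -96/9216431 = -0.00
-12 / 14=-6 / 7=-0.86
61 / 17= 3.59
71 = 71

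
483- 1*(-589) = 1072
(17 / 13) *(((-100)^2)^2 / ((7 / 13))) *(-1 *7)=-1700000000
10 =10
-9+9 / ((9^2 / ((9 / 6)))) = -53 / 6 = -8.83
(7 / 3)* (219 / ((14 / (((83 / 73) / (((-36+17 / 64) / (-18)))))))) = 47808 / 2287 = 20.90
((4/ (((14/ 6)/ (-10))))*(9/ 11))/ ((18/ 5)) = -300/ 77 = -3.90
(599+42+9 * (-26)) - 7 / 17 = 6912 / 17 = 406.59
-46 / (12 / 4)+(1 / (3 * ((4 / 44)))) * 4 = -0.67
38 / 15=2.53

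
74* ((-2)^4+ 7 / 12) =7363 / 6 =1227.17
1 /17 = 0.06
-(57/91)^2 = -3249/8281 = -0.39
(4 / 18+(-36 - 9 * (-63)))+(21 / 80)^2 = 30602369 / 57600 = 531.29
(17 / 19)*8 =136 / 19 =7.16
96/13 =7.38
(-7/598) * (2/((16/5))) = -35/4784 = -0.01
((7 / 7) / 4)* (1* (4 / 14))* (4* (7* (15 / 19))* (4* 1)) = 120 / 19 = 6.32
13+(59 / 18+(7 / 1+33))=56.28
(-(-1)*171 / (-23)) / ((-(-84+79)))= -171 / 115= -1.49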